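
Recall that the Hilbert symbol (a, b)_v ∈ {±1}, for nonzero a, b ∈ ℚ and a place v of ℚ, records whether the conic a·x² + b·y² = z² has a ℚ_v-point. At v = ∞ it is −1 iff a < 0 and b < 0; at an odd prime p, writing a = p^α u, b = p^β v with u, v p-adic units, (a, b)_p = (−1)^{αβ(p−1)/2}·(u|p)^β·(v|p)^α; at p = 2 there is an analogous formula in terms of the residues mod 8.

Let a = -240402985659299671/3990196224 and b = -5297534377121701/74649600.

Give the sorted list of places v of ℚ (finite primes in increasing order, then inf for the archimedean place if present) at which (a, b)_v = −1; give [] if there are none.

(a, b) ≡ (-8234239, -433381) mod (ℚ^×)²; places V = {2, 3, 5, 7, 11, 13, 17, 19, 23, 37, 47, 53, ∞}.
(a,b)_3: α=-2, u≡2; β=-6, v≡2 (mod 3); (2|3)=-1, (2|3)=-1; sign (−1)^0·-1^-6·-1^-2 = +1.
(a,b)_13: α=1, u≡4; β=1, v≡2 (mod 13); (4|13)=+1, (2|13)=-1; sign (−1)^0·+1^1·-1^1 = -1.
(a,b)_37: α=1, u≡17; β=1, v≡9 (mod 37); (17|37)=-1, (9|37)=+1; sign (−1)^0·-1^1·+1^1 = -1.
(a,b)_∞: sgn(-8234239)=−, sgn(-433381)=−, so -1.
(a,b)_53: α=1, u≡22; β=1, v≡24 (mod 53); (22|53)=-1, (24|53)=+1; sign (−1)^0·-1^1·+1^1 = -1.
(a,b)_11: α=0, u≡4; β=2, v≡2 (mod 11); (4|11)=+1, (2|11)=-1; sign (−1)^0·+1^2·-1^0 = +1.
(a,b)_17: α=3, u≡14; β=1, v≡14 (mod 17); (14|17)=-1, (14|17)=-1; sign (−1)^0·-1^1·-1^3 = +1.
(a,b)_47: α=-2, u≡44; β=0, v≡8 (mod 47); (44|47)=-1, (8|47)=+1; sign (−1)^0·-1^0·+1^-2 = +1.
(a,b)_5: α=0, u≡1; β=-2, v≡1 (mod 5); (1|5)=+1, (1|5)=+1; sign (−1)^0·+1^-2·+1^0 = +1.
(a,b)_23: α=4, u≡19; β=4, v≡12 (mod 23); (19|23)=-1, (12|23)=+1; sign (−1)^0·-1^4·+1^4 = +1.
(a,b)_7: α=-2, u≡2; β=0, v≡5 (mod 7); (2|7)=+1, (5|7)=-1; sign (−1)^0·+1^0·-1^-2 = +1.
(a,b)_2: α=-12, β=-12; u≡1, v≡3 (mod 8); ε(u)ε(v)=0·1, αω(v)=-12·1, βω(u)=-12·0; sum ≡ 0  ⇒  +1.
(a,b)_19: α=3, u≡7; β=2, v≡9 (mod 19); (7|19)=+1, (9|19)=+1; sign (−1)^0·+1^2·+1^3 = +1.
|Ram(-8234239, -433381)| = 4, even; anisotropic at {13, 37, 53, ∞}.

[13, 37, 53, inf]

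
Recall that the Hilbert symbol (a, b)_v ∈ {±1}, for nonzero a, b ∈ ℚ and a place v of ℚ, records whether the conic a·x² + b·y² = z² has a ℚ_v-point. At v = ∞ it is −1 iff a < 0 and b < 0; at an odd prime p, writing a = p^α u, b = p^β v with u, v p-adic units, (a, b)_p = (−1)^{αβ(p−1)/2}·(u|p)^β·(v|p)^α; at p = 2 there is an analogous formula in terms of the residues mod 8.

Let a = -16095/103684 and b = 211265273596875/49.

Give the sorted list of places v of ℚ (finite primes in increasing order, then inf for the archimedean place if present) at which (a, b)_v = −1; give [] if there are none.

(a, b) ≡ (-16095, 555) mod (ℚ^×)²; places V = {2, 3, 5, 7, 23, 29, 37, ∞}.
(a,b)_29: α=1, u≡6; β=2, v≡1 (mod 29); (6|29)=+1, (1|29)=+1; sign (−1)^0·+1^2·+1^1 = +1.
(a,b)_5: α=1, u≡4; β=5, v≡4 (mod 5); (4|5)=+1, (4|5)=+1; sign (−1)^0·+1^5·+1^1 = +1.
(a,b)_23: α=-2, u≡10; β=2, v≡3 (mod 23); (10|23)=-1, (3|23)=+1; sign (−1)^0·-1^2·+1^-2 = +1.
(a,b)_3: α=1, u≡2; β=1, v≡2 (mod 3); (2|3)=-1, (2|3)=-1; sign (−1)^1·-1^1·-1^1 = -1.
(a,b)_2: α=-2, β=0; u≡1, v≡3 (mod 8); ε(u)ε(v)=0·1, αω(v)=-2·1, βω(u)=0·0; sum ≡ 0  ⇒  +1.
(a,b)_37: α=1, u≡12; β=3, v≡32 (mod 37); (12|37)=+1, (32|37)=-1; sign (−1)^0·+1^3·-1^1 = -1.
(a,b)_∞: sgn(-16095)=−, sgn(555)=+, so +1.
(a,b)_7: α=-2, u≡6; β=-2, v≡1 (mod 7); (6|7)=-1, (1|7)=+1; sign (−1)^0·-1^-2·+1^-2 = +1.
(-16095, 555 / ℚ) ramifies at {3, 37}: a division algebra.

[3, 37]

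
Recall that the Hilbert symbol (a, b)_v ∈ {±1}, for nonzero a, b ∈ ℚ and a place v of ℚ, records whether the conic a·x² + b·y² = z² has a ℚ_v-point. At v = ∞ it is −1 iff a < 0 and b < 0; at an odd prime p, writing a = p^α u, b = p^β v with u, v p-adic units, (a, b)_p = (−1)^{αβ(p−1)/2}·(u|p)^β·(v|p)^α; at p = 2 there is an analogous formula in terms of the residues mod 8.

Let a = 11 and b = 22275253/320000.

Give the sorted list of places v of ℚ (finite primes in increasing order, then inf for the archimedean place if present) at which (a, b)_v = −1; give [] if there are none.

(a, b) ≡ (11, 26) mod (ℚ^×)²; places V = {2, 5, 7, 11, 13, 17, ∞}.
(a,b)_11: α=1, u≡1; β=2, v≡3 (mod 11); (1|11)=+1, (3|11)=+1; sign (−1)^0·+1^2·+1^1 = +1.
(a,b)_2: α=0, β=-9; u≡3, v≡5 (mod 8); ε(u)ε(v)=1·0, αω(v)=0·1, βω(u)=-9·1; sum ≡ 1  ⇒  -1.
(a,b)_∞: sgn(11)=+, sgn(26)=+, so +1.
(a,b)_13: α=0, u≡11; β=1, v≡11 (mod 13); (11|13)=-1, (11|13)=-1; sign (−1)^0·-1^1·-1^0 = -1.
(a,b)_7: α=0, u≡4; β=2, v≡5 (mod 7); (4|7)=+1, (5|7)=-1; sign (−1)^0·+1^2·-1^0 = +1.
(a,b)_17: α=0, u≡11; β=2, v≡15 (mod 17); (11|17)=-1, (15|17)=+1; sign (−1)^0·-1^2·+1^0 = +1.
(a,b)_5: α=0, u≡1; β=-4, v≡4 (mod 5); (1|5)=+1, (4|5)=+1; sign (−1)^0·+1^-4·+1^0 = +1.
(11, 26 / ℚ) ramifies at {2, 13}: a division algebra.

[2, 13]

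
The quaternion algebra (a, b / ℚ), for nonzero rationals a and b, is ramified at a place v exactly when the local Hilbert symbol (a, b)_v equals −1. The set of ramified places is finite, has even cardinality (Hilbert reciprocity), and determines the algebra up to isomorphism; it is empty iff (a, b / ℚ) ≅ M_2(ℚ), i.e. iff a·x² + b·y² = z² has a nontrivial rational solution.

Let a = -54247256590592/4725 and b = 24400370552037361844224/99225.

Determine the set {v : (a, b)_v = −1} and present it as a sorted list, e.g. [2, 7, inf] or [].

[7, 23, 29, 37]

Mod squares: a ≡ -22533, b ≡ 1081. Check v ∈ {∞, 2, 3, 5, 7, 13, 23, 29, 37, 47}.
v=13: a=13^2·(≡10), b=13^0·(≡6) mod 13; (10|13)=+1, (6|13)=-1; (−1)^{2·0·6}·(+1)^0·(-1)^2 = +1.
v=5: a=5^-2·(≡2), b=5^-2·(≡1) mod 5; (2|5)=-1, (1|5)=+1; (−1)^{-2·-2·2}·(-1)^-2·(+1)^-2 = +1.
v=7: a=7^-1·(≡4), b=7^-2·(≡5) mod 7; (4|7)=+1, (5|7)=-1; (−1)^{-1·-2·3}·(+1)^-2·(-1)^-1 = -1.
v=∞: -22533 < 0 and 1081 > 0  ⇒  (a,b)_∞ = +1.
v=2: v_2(a)=8, v_2(b)=24; units ≡ 3, 1 (mod 8); ε·ε+αω+βω = 1·0+8·0+24·1 ≡ 0  ⇒  (a,b)_2 = +1.
v=23: a=23^2·(≡10), b=23^3·(≡1) mod 23; (10|23)=-1, (1|23)=+1; (−1)^{2·3·11}·(-1)^3·(+1)^2 = -1.
v=37: a=37^1·(≡6), b=37^2·(≡32) mod 37; (6|37)=-1, (32|37)=-1; (−1)^{1·2·18}·(-1)^2·(-1)^1 = -1.
v=3: a=3^-3·(≡1), b=3^-4·(≡1) mod 3; (1|3)=+1, (1|3)=+1; (−1)^{-3·-4·1}·(+1)^-4·(+1)^-3 = +1.
v=29: a=29^1·(≡20), b=29^2·(≡12) mod 29; (20|29)=+1, (12|29)=-1; (−1)^{1·2·14}·(+1)^2·(-1)^1 = -1.
v=47: a=47^2·(≡32), b=47^3·(≡45) mod 47; (32|47)=+1, (45|47)=-1; (−1)^{2·3·23}·(+1)^3·(-1)^2 = +1.
|Ram(-22533, 1081)| = 4, even; anisotropic at {7, 23, 29, 37}.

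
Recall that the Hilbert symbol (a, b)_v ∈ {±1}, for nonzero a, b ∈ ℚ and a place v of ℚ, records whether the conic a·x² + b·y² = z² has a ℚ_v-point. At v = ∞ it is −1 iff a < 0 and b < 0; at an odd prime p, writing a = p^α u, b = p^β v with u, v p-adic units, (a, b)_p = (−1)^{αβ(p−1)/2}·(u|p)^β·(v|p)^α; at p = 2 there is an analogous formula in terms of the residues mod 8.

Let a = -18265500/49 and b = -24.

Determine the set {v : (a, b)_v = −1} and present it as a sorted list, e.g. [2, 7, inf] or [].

[41, inf]

Mod squares: a ≡ -2255, b ≡ -6. Check v ∈ {∞, 2, 3, 5, 7, 11, 41}.
v=∞: -2255 < 0 and -6 < 0  ⇒  (a,b)_∞ = -1.
v=7: a=7^-2·(≡6), b=7^0·(≡4) mod 7; (6|7)=-1, (4|7)=+1; (−1)^{-2·0·3}·(-1)^0·(+1)^-2 = +1.
v=5: a=5^3·(≡4), b=5^0·(≡1) mod 5; (4|5)=+1, (1|5)=+1; (−1)^{3·0·2}·(+1)^0·(+1)^3 = +1.
v=2: v_2(a)=2, v_2(b)=3; units ≡ 1, 5 (mod 8); ε·ε+αω+βω = 0·0+2·1+3·0 ≡ 0  ⇒  (a,b)_2 = +1.
v=3: a=3^4·(≡1), b=3^1·(≡1) mod 3; (1|3)=+1, (1|3)=+1; (−1)^{4·1·1}·(+1)^1·(+1)^4 = +1.
v=11: a=11^1·(≡1), b=11^0·(≡9) mod 11; (1|11)=+1, (9|11)=+1; (−1)^{1·0·5}·(+1)^0·(+1)^1 = +1.
v=41: a=41^1·(≡11), b=41^0·(≡17) mod 41; (11|41)=-1, (17|41)=-1; (−1)^{1·0·20}·(-1)^0·(-1)^1 = -1.
(-2255, -6 / ℚ) ramifies at {41, ∞}: a division algebra.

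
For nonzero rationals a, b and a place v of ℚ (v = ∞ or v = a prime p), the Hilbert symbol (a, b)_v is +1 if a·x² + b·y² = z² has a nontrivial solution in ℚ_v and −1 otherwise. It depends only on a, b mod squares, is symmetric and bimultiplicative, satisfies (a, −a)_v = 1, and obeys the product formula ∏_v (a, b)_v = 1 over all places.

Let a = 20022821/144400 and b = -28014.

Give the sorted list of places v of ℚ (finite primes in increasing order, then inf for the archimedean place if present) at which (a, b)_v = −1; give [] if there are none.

Mod squares: a ≡ 221, b ≡ -28014. Check v ∈ {∞, 2, 3, 5, 7, 13, 17, 19, 23, 29, 43}.
v=3: a=3^0·(≡2), b=3^1·(≡1) mod 3; (2|3)=-1, (1|3)=+1; (−1)^{0·1·1}·(-1)^1·(+1)^0 = -1.
v=13: a=13^1·(≡9), b=13^0·(≡1) mod 13; (9|13)=+1, (1|13)=+1; (−1)^{1·0·6}·(+1)^0·(+1)^1 = +1.
v=5: a=5^-2·(≡1), b=5^0·(≡1) mod 5; (1|5)=+1, (1|5)=+1; (−1)^{-2·0·2}·(+1)^0·(+1)^-2 = +1.
v=43: a=43^2·(≡6), b=43^0·(≡22) mod 43; (6|43)=+1, (22|43)=-1; (−1)^{2·0·21}·(+1)^0·(-1)^2 = +1.
v=7: a=7^2·(≡1), b=7^1·(≡2) mod 7; (1|7)=+1, (2|7)=+1; (−1)^{2·1·3}·(+1)^1·(+1)^2 = +1.
v=29: a=29^0·(≡10), b=29^1·(≡20) mod 29; (10|29)=-1, (20|29)=+1; (−1)^{0·1·14}·(-1)^1·(+1)^0 = -1.
v=23: a=23^0·(≡17), b=23^1·(≡1) mod 23; (17|23)=-1, (1|23)=+1; (−1)^{0·1·11}·(-1)^1·(+1)^0 = -1.
v=∞: 221 > 0 and -28014 < 0  ⇒  (a,b)_∞ = +1.
v=17: a=17^1·(≡1), b=17^0·(≡2) mod 17; (1|17)=+1, (2|17)=+1; (−1)^{1·0·8}·(+1)^0·(+1)^1 = +1.
v=2: v_2(a)=-4, v_2(b)=1; units ≡ 5, 1 (mod 8); ε·ε+αω+βω = 0·0+-4·0+1·1 ≡ 1  ⇒  (a,b)_2 = -1.
v=19: a=19^-2·(≡13), b=19^0·(≡11) mod 19; (13|19)=-1, (11|19)=+1; (−1)^{-2·0·9}·(-1)^0·(+1)^-2 = +1.
Ram(221, -28014) = {2, 3, 23, 29}; no ℚ_2-point on the conic.

[2, 3, 23, 29]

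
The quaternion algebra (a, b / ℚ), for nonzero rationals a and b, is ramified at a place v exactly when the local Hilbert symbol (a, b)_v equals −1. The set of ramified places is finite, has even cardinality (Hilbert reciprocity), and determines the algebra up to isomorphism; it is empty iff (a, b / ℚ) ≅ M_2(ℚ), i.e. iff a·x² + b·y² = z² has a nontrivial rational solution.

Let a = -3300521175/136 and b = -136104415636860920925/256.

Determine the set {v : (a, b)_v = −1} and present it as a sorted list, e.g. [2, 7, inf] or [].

(a, b) ≡ (-1130942, -210197) mod (ℚ^×)²; places V = {2, 3, 5, 7, 13, 17, 19, 23, 29, 31, 37, ∞}.
(a,b)_29: α=1, u≡22; β=2, v≡4 (mod 29); (22|29)=+1, (4|29)=+1; sign (−1)^0·+1^2·+1^1 = +1.
(a,b)_13: α=0, u≡6; β=1, v≡4 (mod 13); (6|13)=-1, (4|13)=+1; sign (−1)^0·-1^1·+1^0 = -1.
(a,b)_5: α=2, u≡3; β=2, v≡3 (mod 5); (3|5)=-1, (3|5)=-1; sign (−1)^0·-1^2·-1^2 = +1.
(a,b)_∞: sgn(-1130942)=−, sgn(-210197)=−, so -1.
(a,b)_23: α=0, u≡19; β=1, v≡15 (mod 23); (19|23)=-1, (15|23)=-1; sign (−1)^0·-1^1·-1^0 = -1.
(a,b)_37: α=1, u≡1; β=3, v≡17 (mod 37); (1|37)=+1, (17|37)=-1; sign (−1)^0·+1^3·-1^1 = -1.
(a,b)_3: α=4, u≡1; β=4, v≡1 (mod 3); (1|3)=+1, (1|3)=+1; sign (−1)^0·+1^4·+1^4 = +1.
(a,b)_7: α=2, u≡3; β=0, v≡6 (mod 7); (3|7)=-1, (6|7)=-1; sign (−1)^0·-1^0·-1^2 = +1.
(a,b)_19: α=0, u≡14; β=1, v≡13 (mod 19); (14|19)=-1, (13|19)=-1; sign (−1)^0·-1^1·-1^0 = -1.
(a,b)_2: α=-3, β=-8; u≡1, v≡3 (mod 8); ε(u)ε(v)=0·1, αω(v)=-3·1, βω(u)=-8·0; sum ≡ 1  ⇒  -1.
(a,b)_31: α=1, u≡25; β=2, v≡28 (mod 31); (25|31)=+1, (28|31)=+1; sign (−1)^0·+1^2·+1^1 = +1.
(a,b)_17: α=-1, u≡14; β=2, v≡15 (mod 17); (14|17)=-1, (15|17)=+1; sign (−1)^0·-1^2·+1^-1 = +1.
(-1130942, -210197 / ℚ) ramifies at {2, 13, 19, 23, 37, ∞}: a division algebra.

[2, 13, 19, 23, 37, inf]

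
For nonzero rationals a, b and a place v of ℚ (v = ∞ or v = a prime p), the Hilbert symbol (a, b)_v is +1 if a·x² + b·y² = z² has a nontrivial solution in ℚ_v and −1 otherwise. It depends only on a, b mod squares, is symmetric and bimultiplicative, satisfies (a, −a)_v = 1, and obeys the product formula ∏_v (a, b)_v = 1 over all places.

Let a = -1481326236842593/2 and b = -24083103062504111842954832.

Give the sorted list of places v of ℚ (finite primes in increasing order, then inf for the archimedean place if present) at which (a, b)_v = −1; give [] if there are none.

Mod squares: a ≡ -1394, b ≡ -1517. Check v ∈ {∞, 2, 17, 31, 37, 41}.
v=∞: -1394 < 0 and -1517 < 0  ⇒  (a,b)_∞ = -1.
v=2: v_2(a)=-1, v_2(b)=4; units ≡ 7, 3 (mod 8); ε·ε+αω+βω = 1·1+-1·1+4·0 ≡ 0  ⇒  (a,b)_2 = +1.
v=37: a=37^2·(≡11), b=37^3·(≡12) mod 37; (11|37)=+1, (12|37)=+1; (−1)^{2·3·18}·(+1)^3·(+1)^2 = +1.
v=17: a=17^1·(≡3), b=17^2·(≡1) mod 17; (3|17)=-1, (1|17)=+1; (−1)^{1·2·8}·(-1)^2·(+1)^1 = +1.
v=31: a=31^4·(≡1), b=31^6·(≡1) mod 31; (1|31)=+1, (1|31)=+1; (−1)^{4·6·15}·(+1)^6·(+1)^4 = +1.
v=41: a=41^3·(≡11), b=41^5·(≡21) mod 41; (11|41)=-1, (21|41)=+1; (−1)^{3·5·20}·(-1)^5·(+1)^3 = -1.
(-1394, -1517 / ℚ) ramifies at {41, ∞}: a division algebra.

[41, inf]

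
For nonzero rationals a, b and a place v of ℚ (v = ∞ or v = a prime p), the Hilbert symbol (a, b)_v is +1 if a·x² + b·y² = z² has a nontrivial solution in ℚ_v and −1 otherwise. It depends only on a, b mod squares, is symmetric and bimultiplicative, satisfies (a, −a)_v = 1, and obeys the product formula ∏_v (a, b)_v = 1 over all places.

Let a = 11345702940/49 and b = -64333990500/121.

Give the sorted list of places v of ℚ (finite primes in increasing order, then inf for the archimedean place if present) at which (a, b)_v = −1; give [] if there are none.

Mod squares: a ≡ 7215, b ≡ -10545. Check v ∈ {∞, 2, 3, 5, 7, 11, 13, 19, 37}.
v=11: a=11^2·(≡10), b=11^-2·(≡1) mod 11; (10|11)=-1, (1|11)=+1; (−1)^{2·-2·5}·(-1)^-2·(+1)^2 = +1.
v=2: v_2(a)=2, v_2(b)=2; units ≡ 7, 7 (mod 8); ε·ε+αω+βω = 1·1+2·0+2·0 ≡ 1  ⇒  (a,b)_2 = -1.
v=19: a=19^2·(≡15), b=19^3·(≡3) mod 19; (15|19)=-1, (3|19)=-1; (−1)^{2·3·9}·(-1)^3·(-1)^2 = -1.
v=37: a=37^1·(≡1), b=37^1·(≡4) mod 37; (1|37)=+1, (4|37)=+1; (−1)^{1·1·18}·(+1)^1·(+1)^1 = +1.
v=5: a=5^1·(≡2), b=5^3·(≡1) mod 5; (2|5)=-1, (1|5)=+1; (−1)^{1·3·2}·(-1)^3·(+1)^1 = -1.
v=7: a=7^-2·(≡5), b=7^0·(≡2) mod 7; (5|7)=-1, (2|7)=+1; (−1)^{-2·0·3}·(-1)^0·(+1)^-2 = +1.
v=13: a=13^1·(≡9), b=13^2·(≡7) mod 13; (9|13)=+1, (7|13)=-1; (−1)^{1·2·6}·(+1)^2·(-1)^1 = -1.
v=∞: 7215 > 0 and -10545 < 0  ⇒  (a,b)_∞ = +1.
v=3: a=3^3·(≡2), b=3^1·(≡1) mod 3; (2|3)=-1, (1|3)=+1; (−1)^{3·1·1}·(-1)^1·(+1)^3 = +1.
|Ram(7215, -10545)| = 4, even; anisotropic at {2, 5, 13, 19}.

[2, 5, 13, 19]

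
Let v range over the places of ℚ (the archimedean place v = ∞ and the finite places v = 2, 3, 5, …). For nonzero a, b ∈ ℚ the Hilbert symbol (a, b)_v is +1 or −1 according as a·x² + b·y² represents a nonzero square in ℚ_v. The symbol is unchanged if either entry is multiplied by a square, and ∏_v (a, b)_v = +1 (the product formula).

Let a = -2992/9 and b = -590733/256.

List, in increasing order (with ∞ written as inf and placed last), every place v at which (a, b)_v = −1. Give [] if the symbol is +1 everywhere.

Mod squares: a ≡ -187, b ≡ -7293. Check v ∈ {∞, 2, 3, 11, 13, 17}.
v=11: a=11^1·(≡4), b=11^1·(≡7) mod 11; (4|11)=+1, (7|11)=-1; (−1)^{1·1·5}·(+1)^1·(-1)^1 = +1.
v=2: v_2(a)=4, v_2(b)=-8; units ≡ 5, 3 (mod 8); ε·ε+αω+βω = 0·1+4·1+-8·1 ≡ 0  ⇒  (a,b)_2 = +1.
v=17: a=17^1·(≡5), b=17^1·(≡16) mod 17; (5|17)=-1, (16|17)=+1; (−1)^{1·1·8}·(-1)^1·(+1)^1 = -1.
v=∞: -187 < 0 and -7293 < 0  ⇒  (a,b)_∞ = -1.
v=13: a=13^0·(≡7), b=13^1·(≡8) mod 13; (7|13)=-1, (8|13)=-1; (−1)^{0·1·6}·(-1)^1·(-1)^0 = -1.
v=3: a=3^-2·(≡2), b=3^5·(≡2) mod 3; (2|3)=-1, (2|3)=-1; (−1)^{-2·5·1}·(-1)^5·(-1)^-2 = -1.
Ram(-187, -7293) = {3, 13, 17, ∞}; no ℚ_3-point on the conic.

[3, 13, 17, inf]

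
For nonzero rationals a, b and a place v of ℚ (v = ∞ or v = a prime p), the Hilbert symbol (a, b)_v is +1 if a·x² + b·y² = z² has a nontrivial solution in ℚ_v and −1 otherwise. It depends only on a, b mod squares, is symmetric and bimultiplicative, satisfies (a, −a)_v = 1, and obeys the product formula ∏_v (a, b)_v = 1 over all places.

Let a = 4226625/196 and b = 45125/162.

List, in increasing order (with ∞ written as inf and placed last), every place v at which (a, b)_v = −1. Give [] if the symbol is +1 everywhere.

(a, b) ≡ (65, 10) mod (ℚ^×)²; places V = {2, 3, 5, 7, 13, 17, 19, ∞}.
(a,b)_13: α=1, u≡8; β=0, v≡9 (mod 13); (8|13)=-1, (9|13)=+1; sign (−1)^0·-1^0·+1^1 = +1.
(a,b)_7: α=-2, u≡1; β=0, v≡3 (mod 7); (1|7)=+1, (3|7)=-1; sign (−1)^0·+1^0·-1^-2 = +1.
(a,b)_2: α=-2, β=-1; u≡1, v≡5 (mod 8); ε(u)ε(v)=0·0, αω(v)=-2·1, βω(u)=-1·0; sum ≡ 0  ⇒  +1.
(a,b)_3: α=2, u≡2; β=-4, v≡1 (mod 3); (2|3)=-1, (1|3)=+1; sign (−1)^0·-1^-4·+1^2 = +1.
(a,b)_17: α=2, u≡10; β=0, v≡14 (mod 17); (10|17)=-1, (14|17)=-1; sign (−1)^0·-1^0·-1^2 = +1.
(a,b)_5: α=3, u≡3; β=3, v≡3 (mod 5); (3|5)=-1, (3|5)=-1; sign (−1)^0·-1^3·-1^3 = +1.
(a,b)_19: α=0, u≡3; β=2, v≡3 (mod 19); (3|19)=-1, (3|19)=-1; sign (−1)^0·-1^2·-1^0 = +1.
(a,b)_∞: sgn(65)=+, sgn(10)=+, so +1.
Every local symbol is +1, so the conic 65·x² + 10·y² = z² has ℚ_v-points for all v and hence a ℚ-point; (a, b / ℚ) ≅ M_2(ℚ).

[]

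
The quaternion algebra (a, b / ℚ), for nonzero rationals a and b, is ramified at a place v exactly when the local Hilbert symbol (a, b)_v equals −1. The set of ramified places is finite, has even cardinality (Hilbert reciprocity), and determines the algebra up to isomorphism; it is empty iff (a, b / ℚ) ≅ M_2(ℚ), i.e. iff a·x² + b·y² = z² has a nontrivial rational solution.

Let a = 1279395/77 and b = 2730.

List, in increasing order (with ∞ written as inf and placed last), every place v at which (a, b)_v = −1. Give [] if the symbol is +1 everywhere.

Mod squares: a ≡ 15015, b ≡ 2730. Check v ∈ {∞, 2, 3, 5, 7, 11, 13}.
v=∞: 15015 > 0 and 2730 > 0  ⇒  (a,b)_∞ = +1.
v=3: a=3^9·(≡1), b=3^1·(≡1) mod 3; (1|3)=+1, (1|3)=+1; (−1)^{9·1·1}·(+1)^1·(+1)^9 = -1.
v=7: a=7^-1·(≡3), b=7^1·(≡5) mod 7; (3|7)=-1, (5|7)=-1; (−1)^{-1·1·3}·(-1)^1·(-1)^-1 = -1.
v=13: a=13^1·(≡8), b=13^1·(≡2) mod 13; (8|13)=-1, (2|13)=-1; (−1)^{1·1·6}·(-1)^1·(-1)^1 = +1.
v=11: a=11^-1·(≡1), b=11^0·(≡2) mod 11; (1|11)=+1, (2|11)=-1; (−1)^{-1·0·5}·(+1)^0·(-1)^-1 = -1.
v=2: v_2(a)=0, v_2(b)=1; units ≡ 7, 5 (mod 8); ε·ε+αω+βω = 1·0+0·1+1·0 ≡ 0  ⇒  (a,b)_2 = +1.
v=5: a=5^1·(≡2), b=5^1·(≡1) mod 5; (2|5)=-1, (1|5)=+1; (−1)^{1·1·2}·(-1)^1·(+1)^1 = -1.
(15015, 2730 / ℚ) ramifies at {3, 5, 7, 11}: a division algebra.

[3, 5, 7, 11]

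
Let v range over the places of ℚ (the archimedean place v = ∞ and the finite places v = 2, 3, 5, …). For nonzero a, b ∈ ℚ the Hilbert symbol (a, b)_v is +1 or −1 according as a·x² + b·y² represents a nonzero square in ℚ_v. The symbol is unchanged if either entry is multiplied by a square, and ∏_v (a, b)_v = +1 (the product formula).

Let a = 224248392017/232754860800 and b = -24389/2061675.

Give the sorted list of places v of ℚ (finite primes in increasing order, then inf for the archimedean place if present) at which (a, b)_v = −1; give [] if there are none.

Mod squares: a ≡ 70499, b ≡ -5423. Check v ∈ {∞, 2, 3, 5, 7, 11, 13, 17, 29}.
v=7: a=7^-4·(≡4), b=7^-2·(≡4) mod 7; (4|7)=+1, (4|7)=+1; (−1)^{-4·-2·3}·(+1)^-2·(+1)^-4 = +1.
v=13: a=13^1·(≡6), b=13^0·(≡5) mod 13; (6|13)=-1, (5|13)=-1; (−1)^{1·0·6}·(-1)^0·(-1)^1 = -1.
v=11: a=11^-1·(≡10), b=11^-1·(≡6) mod 11; (10|11)=-1, (6|11)=-1; (−1)^{-1·-1·5}·(-1)^-1·(-1)^-1 = -1.
v=29: a=29^7·(≡23), b=29^3·(≡4) mod 29; (23|29)=+1, (4|29)=+1; (−1)^{7·3·14}·(+1)^3·(+1)^7 = +1.
v=17: a=17^-1·(≡2), b=17^-1·(≡15) mod 17; (2|17)=+1, (15|17)=+1; (−1)^{-1·-1·8}·(+1)^-1·(+1)^-1 = +1.
v=2: v_2(a)=-8, v_2(b)=0; units ≡ 3, 1 (mod 8); ε·ε+αω+βω = 1·0+-8·0+0·1 ≡ 0  ⇒  (a,b)_2 = +1.
v=5: a=5^-2·(≡1), b=5^-2·(≡3) mod 5; (1|5)=+1, (3|5)=-1; (−1)^{-2·-2·2}·(+1)^-2·(-1)^-2 = +1.
v=3: a=3^-4·(≡2), b=3^-2·(≡1) mod 3; (2|3)=-1, (1|3)=+1; (−1)^{-4·-2·1}·(-1)^-2·(+1)^-4 = +1.
v=∞: 70499 > 0 and -5423 < 0  ⇒  (a,b)_∞ = +1.
|Ram(70499, -5423)| = 2, even; anisotropic at {11, 13}.

[11, 13]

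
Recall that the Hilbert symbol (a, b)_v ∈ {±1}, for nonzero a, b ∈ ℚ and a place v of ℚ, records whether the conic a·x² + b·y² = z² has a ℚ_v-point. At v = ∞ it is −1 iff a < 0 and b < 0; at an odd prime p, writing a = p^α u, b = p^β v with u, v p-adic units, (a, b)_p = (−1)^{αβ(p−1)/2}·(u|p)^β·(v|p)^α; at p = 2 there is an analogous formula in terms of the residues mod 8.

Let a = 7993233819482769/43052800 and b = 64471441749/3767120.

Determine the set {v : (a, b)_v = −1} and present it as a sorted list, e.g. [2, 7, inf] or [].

[5, 7, 11, 13]

Mod squares: a ≡ 7, b ≡ 2145. Check v ∈ {∞, 2, 3, 5, 7, 11, 13, 17, 23, 31, 41}.
v=5: a=5^-2·(≡2), b=5^-1·(≡1) mod 5; (2|5)=-1, (1|5)=+1; (−1)^{-2·-1·2}·(-1)^-1·(+1)^-2 = -1.
v=7: a=7^-1·(≡1), b=7^-2·(≡6) mod 7; (1|7)=+1, (6|7)=-1; (−1)^{-1·-2·3}·(+1)^-2·(-1)^-1 = -1.
v=11: a=11^2·(≡6), b=11^1·(≡8) mod 11; (6|11)=-1, (8|11)=-1; (−1)^{2·1·5}·(-1)^1·(-1)^2 = -1.
v=17: a=17^2·(≡12), b=17^0·(≡10) mod 17; (12|17)=-1, (10|17)=-1; (−1)^{2·0·8}·(-1)^0·(-1)^2 = +1.
v=3: a=3^2·(≡1), b=3^1·(≡1) mod 3; (1|3)=+1, (1|3)=+1; (−1)^{2·1·1}·(+1)^1·(+1)^2 = +1.
v=41: a=41^2·(≡13), b=41^2·(≡11) mod 41; (13|41)=-1, (11|41)=-1; (−1)^{2·2·20}·(-1)^2·(-1)^2 = +1.
v=∞: 7 > 0 and 2145 > 0  ⇒  (a,b)_∞ = +1.
v=2: v_2(a)=-8, v_2(b)=-4; units ≡ 7, 1 (mod 8); ε·ε+αω+βω = 1·0+-8·0+-4·0 ≡ 0  ⇒  (a,b)_2 = +1.
v=31: a=31^-2·(≡4), b=31^-2·(≡23) mod 31; (4|31)=+1, (23|31)=-1; (−1)^{-2·-2·15}·(+1)^-2·(-1)^-2 = +1.
v=23: a=23^2·(≡17), b=23^2·(≡9) mod 23; (17|23)=-1, (9|23)=+1; (−1)^{2·2·11}·(-1)^2·(+1)^2 = +1.
v=13: a=13^4·(≡6), b=13^3·(≡3) mod 13; (6|13)=-1, (3|13)=+1; (−1)^{4·3·6}·(-1)^3·(+1)^4 = -1.
|Ram(7, 2145)| = 4, even; anisotropic at {5, 7, 11, 13}.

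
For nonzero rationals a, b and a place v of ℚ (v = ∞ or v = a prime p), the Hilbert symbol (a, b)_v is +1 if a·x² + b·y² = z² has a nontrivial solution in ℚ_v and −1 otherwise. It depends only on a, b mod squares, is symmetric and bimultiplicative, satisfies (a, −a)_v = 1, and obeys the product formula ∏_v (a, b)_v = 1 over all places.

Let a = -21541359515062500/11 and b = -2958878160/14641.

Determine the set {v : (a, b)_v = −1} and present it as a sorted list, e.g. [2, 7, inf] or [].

[7, 41, 43, inf]

(a, b) ≡ (-11, -2283085) mod (ℚ^×)²; places V = {2, 3, 5, 7, 11, 37, 41, 43, ∞}.
(a,b)_43: α=2, u≡22; β=1, v≡9 (mod 43); (22|43)=-1, (9|43)=+1; sign (−1)^0·-1^1·+1^2 = -1.
(a,b)_11: α=-1, u≡8; β=-4, v≡4 (mod 11); (8|11)=-1, (4|11)=+1; sign (−1)^0·-1^-4·+1^-1 = +1.
(a,b)_41: α=2, u≡26; β=1, v≡28 (mod 41); (26|41)=-1, (28|41)=-1; sign (−1)^0·-1^1·-1^2 = -1.
(a,b)_5: α=6, u≡1; β=1, v≡3 (mod 5); (1|5)=+1, (3|5)=-1; sign (−1)^0·+1^1·-1^6 = +1.
(a,b)_2: α=2, β=4; u≡5, v≡3 (mod 8); ε(u)ε(v)=0·1, αω(v)=2·1, βω(u)=4·1; sum ≡ 0  ⇒  +1.
(a,b)_7: α=0, u≡5; β=1, v≡6 (mod 7); (5|7)=-1, (6|7)=-1; sign (−1)^0·-1^1·-1^0 = -1.
(a,b)_37: α=2, u≡4; β=1, v≡36 (mod 37); (4|37)=+1, (36|37)=+1; sign (−1)^0·+1^1·+1^2 = +1.
(a,b)_3: α=4, u≡1; β=4, v≡2 (mod 3); (1|3)=+1, (2|3)=-1; sign (−1)^0·+1^4·-1^4 = +1.
(a,b)_∞: sgn(-11)=−, sgn(-2283085)=−, so -1.
Ram(-11, -2283085) = {7, 41, 43, ∞}; no ℚ_7-point on the conic.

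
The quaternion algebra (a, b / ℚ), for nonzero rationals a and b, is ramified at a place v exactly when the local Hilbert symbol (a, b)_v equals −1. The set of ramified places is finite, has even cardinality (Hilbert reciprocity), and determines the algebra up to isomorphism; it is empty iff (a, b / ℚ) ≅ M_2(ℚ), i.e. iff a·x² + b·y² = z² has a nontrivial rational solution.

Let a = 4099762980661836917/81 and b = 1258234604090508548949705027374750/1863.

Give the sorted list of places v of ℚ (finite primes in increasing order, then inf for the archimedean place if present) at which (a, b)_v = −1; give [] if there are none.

(a, b) ≡ (2717, 2530) mod (ℚ^×)²; places V = {2, 3, 5, 11, 13, 17, 19, 23, 29, ∞}.
(a,b)_3: α=-4, u≡2; β=-4, v≡1 (mod 3); (2|3)=-1, (1|3)=+1; sign (−1)^0·-1^-4·+1^-4 = +1.
(a,b)_17: α=2, u≡7; β=4, v≡7 (mod 17); (7|17)=-1, (7|17)=-1; sign (−1)^0·-1^4·-1^2 = +1.
(a,b)_5: α=0, u≡2; β=3, v≡1 (mod 5); (2|5)=-1, (1|5)=+1; sign (−1)^0·-1^3·+1^0 = -1.
(a,b)_19: α=3, u≡12; β=4, v≡15 (mod 19); (12|19)=-1, (15|19)=-1; sign (−1)^0·-1^4·-1^3 = -1.
(a,b)_13: α=3, u≡3; β=6, v≡6 (mod 13); (3|13)=+1, (6|13)=-1; sign (−1)^0·+1^6·-1^3 = -1.
(a,b)_∞: sgn(2717)=+, sgn(2530)=+, so +1.
(a,b)_11: α=3, u≡9; β=5, v≡7 (mod 11); (9|11)=+1, (7|11)=-1; sign (−1)^1·+1^5·-1^3 = +1.
(a,b)_23: α=0, u≡4; β=-1, v≡2 (mod 23); (4|23)=+1, (2|23)=+1; sign (−1)^0·+1^-1·+1^0 = +1.
(a,b)_29: α=4, u≡9; β=6, v≡25 (mod 29); (9|29)=+1, (25|29)=+1; sign (−1)^0·+1^6·+1^4 = +1.
(a,b)_2: α=0, β=1; u≡5, v≡1 (mod 8); ε(u)ε(v)=0·0, αω(v)=0·0, βω(u)=1·1; sum ≡ 1  ⇒  -1.
|Ram(2717, 2530)| = 4, even; anisotropic at {2, 5, 13, 19}.

[2, 5, 13, 19]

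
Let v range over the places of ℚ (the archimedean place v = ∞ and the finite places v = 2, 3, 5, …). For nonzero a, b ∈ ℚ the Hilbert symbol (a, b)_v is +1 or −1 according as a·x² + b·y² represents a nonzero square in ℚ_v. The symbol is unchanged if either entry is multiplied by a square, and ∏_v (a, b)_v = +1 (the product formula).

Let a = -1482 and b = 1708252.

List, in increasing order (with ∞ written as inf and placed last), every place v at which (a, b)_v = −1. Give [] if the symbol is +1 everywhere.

Mod squares: a ≡ -1482, b ≡ 7. Check v ∈ {∞, 2, 3, 7, 13, 19}.
v=∞: -1482 < 0 and 7 > 0  ⇒  (a,b)_∞ = +1.
v=7: a=7^0·(≡2), b=7^1·(≡2) mod 7; (2|7)=+1, (2|7)=+1; (−1)^{0·1·3}·(+1)^1·(+1)^0 = +1.
v=13: a=13^1·(≡3), b=13^2·(≡7) mod 13; (3|13)=+1, (7|13)=-1; (−1)^{1·2·6}·(+1)^2·(-1)^1 = -1.
v=3: a=3^1·(≡1), b=3^0·(≡1) mod 3; (1|3)=+1, (1|3)=+1; (−1)^{1·0·1}·(+1)^0·(+1)^1 = +1.
v=2: v_2(a)=1, v_2(b)=2; units ≡ 3, 7 (mod 8); ε·ε+αω+βω = 1·1+1·0+2·1 ≡ 1  ⇒  (a,b)_2 = -1.
v=19: a=19^1·(≡17), b=19^2·(≡1) mod 19; (17|19)=+1, (1|19)=+1; (−1)^{1·2·9}·(+1)^2·(+1)^1 = +1.
|Ram(-1482, 7)| = 2, even; anisotropic at {2, 13}.

[2, 13]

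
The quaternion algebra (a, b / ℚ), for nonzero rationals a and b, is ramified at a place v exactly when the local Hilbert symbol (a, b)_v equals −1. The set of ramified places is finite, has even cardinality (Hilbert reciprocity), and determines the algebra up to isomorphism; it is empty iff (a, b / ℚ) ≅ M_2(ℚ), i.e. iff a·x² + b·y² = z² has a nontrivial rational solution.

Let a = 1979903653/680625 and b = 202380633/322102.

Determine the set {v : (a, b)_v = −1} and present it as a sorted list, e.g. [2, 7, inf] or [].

(a, b) ≡ (13, 6006) mod (ℚ^×)²; places V = {2, 3, 5, 7, 11, 13, 41, 43, ∞}.
(a,b)_43: α=2, u≡21; β=0, v≡26 (mod 43); (21|43)=+1, (26|43)=-1; sign (−1)^0·+1^0·-1^2 = +1.
(a,b)_11: α=-2, u≡6; β=-5, v≡2 (mod 11); (6|11)=-1, (2|11)=-1; sign (−1)^0·-1^-5·-1^-2 = -1.
(a,b)_5: α=-4, u≡2; β=0, v≡4 (mod 5); (2|5)=-1, (4|5)=+1; sign (−1)^0·-1^0·+1^-4 = +1.
(a,b)_7: α=2, u≡6; β=3, v≡2 (mod 7); (6|7)=-1, (2|7)=+1; sign (−1)^0·-1^3·+1^2 = -1.
(a,b)_∞: sgn(13)=+, sgn(6006)=+, so +1.
(a,b)_3: α=-2, u≡1; β=3, v≡1 (mod 3); (1|3)=+1, (1|3)=+1; sign (−1)^0·+1^3·+1^-2 = +1.
(a,b)_41: α=2, u≡15; β=2, v≡37 (mod 41); (15|41)=-1, (37|41)=+1; sign (−1)^0·-1^2·+1^2 = +1.
(a,b)_13: α=1, u≡12; β=1, v≡7 (mod 13); (12|13)=+1, (7|13)=-1; sign (−1)^0·+1^1·-1^1 = -1.
(a,b)_2: α=0, β=-1; u≡5, v≡3 (mod 8); ε(u)ε(v)=0·1, αω(v)=0·1, βω(u)=-1·1; sum ≡ 1  ⇒  -1.
(13, 6006 / ℚ) ramifies at {2, 7, 11, 13}: a division algebra.

[2, 7, 11, 13]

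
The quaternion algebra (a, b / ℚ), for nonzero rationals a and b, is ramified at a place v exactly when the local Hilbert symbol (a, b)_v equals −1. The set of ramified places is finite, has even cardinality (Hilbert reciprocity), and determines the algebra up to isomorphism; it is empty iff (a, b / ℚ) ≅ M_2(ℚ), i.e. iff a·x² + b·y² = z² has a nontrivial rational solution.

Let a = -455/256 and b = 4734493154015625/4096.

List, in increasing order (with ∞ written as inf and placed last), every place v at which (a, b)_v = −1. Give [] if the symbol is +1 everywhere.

(a, b) ≡ (-455, 33) mod (ℚ^×)²; places V = {2, 3, 5, 7, 11, 13, ∞}.
(a,b)_5: α=1, u≡4; β=6, v≡2 (mod 5); (4|5)=+1, (2|5)=-1; sign (−1)^0·+1^6·-1^1 = -1.
(a,b)_∞: sgn(-455)=−, sgn(33)=+, so +1.
(a,b)_3: α=0, u≡1; β=9, v≡2 (mod 3); (1|3)=+1, (2|3)=-1; sign (−1)^0·+1^9·-1^0 = +1.
(a,b)_7: α=1, u≡3; β=2, v≡3 (mod 7); (3|7)=-1, (3|7)=-1; sign (−1)^0·-1^2·-1^1 = -1.
(a,b)_13: α=1, u≡12; β=4, v≡7 (mod 13); (12|13)=+1, (7|13)=-1; sign (−1)^0·+1^4·-1^1 = -1.
(a,b)_11: α=0, u≡6; β=1, v≡4 (mod 11); (6|11)=-1, (4|11)=+1; sign (−1)^0·-1^1·+1^0 = -1.
(a,b)_2: α=-8, β=-12; u≡1, v≡1 (mod 8); ε(u)ε(v)=0·0, αω(v)=-8·0, βω(u)=-12·0; sum ≡ 0  ⇒  +1.
(-455, 33 / ℚ) ramifies at {5, 7, 11, 13}: a division algebra.

[5, 7, 11, 13]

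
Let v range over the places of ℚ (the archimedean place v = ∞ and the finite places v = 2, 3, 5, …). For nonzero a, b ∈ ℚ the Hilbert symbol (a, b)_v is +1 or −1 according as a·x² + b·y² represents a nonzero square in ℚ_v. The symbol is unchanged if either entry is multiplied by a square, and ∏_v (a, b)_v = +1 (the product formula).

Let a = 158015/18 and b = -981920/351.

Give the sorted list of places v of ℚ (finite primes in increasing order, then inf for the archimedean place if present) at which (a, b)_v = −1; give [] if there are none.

[2, 13]

Mod squares: a ≡ 1870, b ≡ -6630. Check v ∈ {∞, 2, 3, 5, 11, 13, 17, 19}.
v=13: a=13^2·(≡5), b=13^-1·(≡9) mod 13; (5|13)=-1, (9|13)=+1; (−1)^{2·-1·6}·(-1)^-1·(+1)^2 = -1.
v=11: a=11^1·(≡3), b=11^0·(≡5) mod 11; (3|11)=+1, (5|11)=+1; (−1)^{1·0·5}·(+1)^0·(+1)^1 = +1.
v=3: a=3^-2·(≡1), b=3^-3·(≡1) mod 3; (1|3)=+1, (1|3)=+1; (−1)^{-2·-3·1}·(+1)^-3·(+1)^-2 = +1.
v=∞: 1870 > 0 and -6630 < 0  ⇒  (a,b)_∞ = +1.
v=2: v_2(a)=-1, v_2(b)=5; units ≡ 7, 5 (mod 8); ε·ε+αω+βω = 1·0+-1·1+5·0 ≡ 1  ⇒  (a,b)_2 = -1.
v=19: a=19^0·(≡8), b=19^2·(≡6) mod 19; (8|19)=-1, (6|19)=+1; (−1)^{0·2·9}·(-1)^2·(+1)^0 = +1.
v=5: a=5^1·(≡1), b=5^1·(≡1) mod 5; (1|5)=+1, (1|5)=+1; (−1)^{1·1·2}·(+1)^1·(+1)^1 = +1.
v=17: a=17^1·(≡13), b=17^1·(≡16) mod 17; (13|17)=+1, (16|17)=+1; (−1)^{1·1·8}·(+1)^1·(+1)^1 = +1.
|Ram(1870, -6630)| = 2, even; anisotropic at {2, 13}.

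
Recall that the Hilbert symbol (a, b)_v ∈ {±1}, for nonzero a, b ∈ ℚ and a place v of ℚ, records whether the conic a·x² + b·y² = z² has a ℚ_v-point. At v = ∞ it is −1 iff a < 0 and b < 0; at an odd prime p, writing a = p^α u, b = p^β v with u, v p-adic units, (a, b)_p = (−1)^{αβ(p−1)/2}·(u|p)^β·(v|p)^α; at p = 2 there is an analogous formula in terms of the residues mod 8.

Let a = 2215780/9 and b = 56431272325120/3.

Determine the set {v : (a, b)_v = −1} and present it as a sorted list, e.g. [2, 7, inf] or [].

(a, b) ≡ (11305, 165) mod (ℚ^×)²; places V = {2, 3, 5, 7, 11, 17, 19, ∞}.
(a,b)_5: α=1, u≡4; β=1, v≡3 (mod 5); (4|5)=+1, (3|5)=-1; sign (−1)^0·+1^1·-1^1 = -1.
(a,b)_2: α=2, β=12; u≡1, v≡5 (mod 8); ε(u)ε(v)=0·0, αω(v)=2·1, βω(u)=12·0; sum ≡ 0  ⇒  +1.
(a,b)_19: α=1, u≡4; β=2, v≡10 (mod 19); (4|19)=+1, (10|19)=-1; sign (−1)^0·+1^2·-1^1 = -1.
(a,b)_3: α=-2, u≡1; β=-1, v≡1 (mod 3); (1|3)=+1, (1|3)=+1; sign (−1)^0·+1^-1·+1^-2 = +1.
(a,b)_∞: sgn(11305)=+, sgn(165)=+, so +1.
(a,b)_11: α=0, u≡8; β=1, v≡1 (mod 11); (8|11)=-1, (1|11)=+1; sign (−1)^0·-1^1·+1^0 = -1.
(a,b)_17: α=1, u≡2; β=2, v≡7 (mod 17); (2|17)=+1, (7|17)=-1; sign (−1)^0·+1^2·-1^1 = -1.
(a,b)_7: α=3, u≡3; β=4, v≡2 (mod 7); (3|7)=-1, (2|7)=+1; sign (−1)^0·-1^4·+1^3 = +1.
(11305, 165 / ℚ) ramifies at {5, 11, 17, 19}: a division algebra.

[5, 11, 17, 19]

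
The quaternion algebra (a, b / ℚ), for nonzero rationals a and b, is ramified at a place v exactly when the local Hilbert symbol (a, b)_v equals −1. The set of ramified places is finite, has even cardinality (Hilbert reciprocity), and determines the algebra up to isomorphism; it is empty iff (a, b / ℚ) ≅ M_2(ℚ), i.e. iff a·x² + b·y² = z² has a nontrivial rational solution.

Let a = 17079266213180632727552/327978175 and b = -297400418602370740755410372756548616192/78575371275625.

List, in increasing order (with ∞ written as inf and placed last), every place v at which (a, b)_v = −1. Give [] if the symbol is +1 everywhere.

[7, 19]

Mod squares: a ≡ 84854, b ≡ -2717. Check v ∈ {∞, 2, 5, 7, 11, 13, 19, 29, 37}.
v=5: a=5^-2·(≡1), b=5^-4·(≡3) mod 5; (1|5)=+1, (3|5)=-1; (−1)^{-2·-4·2}·(+1)^-4·(-1)^-2 = +1.
v=11: a=11^1·(≡1), b=11^1·(≡6) mod 11; (1|11)=+1, (6|11)=-1; (−1)^{1·1·5}·(+1)^1·(-1)^1 = +1.
v=13: a=13^4·(≡10), b=13^7·(≡12) mod 13; (10|13)=+1, (12|13)=+1; (−1)^{4·7·6}·(+1)^7·(+1)^4 = +1.
v=37: a=37^-4·(≡22), b=37^-6·(≡27) mod 37; (22|37)=-1, (27|37)=+1; (−1)^{-4·-6·18}·(-1)^-6·(+1)^-4 = +1.
v=29: a=29^1·(≡2), b=29^2·(≡24) mod 29; (2|29)=-1, (24|29)=+1; (−1)^{1·2·14}·(-1)^2·(+1)^1 = +1.
v=19: a=19^7·(≡6), b=19^11·(≡4) mod 19; (6|19)=+1, (4|19)=+1; (−1)^{7·11·9}·(+1)^11·(+1)^7 = -1.
v=7: a=7^-1·(≡6), b=7^-2·(≡6) mod 7; (6|7)=-1, (6|7)=-1; (−1)^{-1·-2·3}·(-1)^-2·(-1)^-1 = -1.
v=2: v_2(a)=21, v_2(b)=42; units ≡ 3, 3 (mod 8); ε·ε+αω+βω = 1·1+21·1+42·1 ≡ 0  ⇒  (a,b)_2 = +1.
v=∞: 84854 > 0 and -2717 < 0  ⇒  (a,b)_∞ = +1.
(84854, -2717 / ℚ) ramifies at {7, 19}: a division algebra.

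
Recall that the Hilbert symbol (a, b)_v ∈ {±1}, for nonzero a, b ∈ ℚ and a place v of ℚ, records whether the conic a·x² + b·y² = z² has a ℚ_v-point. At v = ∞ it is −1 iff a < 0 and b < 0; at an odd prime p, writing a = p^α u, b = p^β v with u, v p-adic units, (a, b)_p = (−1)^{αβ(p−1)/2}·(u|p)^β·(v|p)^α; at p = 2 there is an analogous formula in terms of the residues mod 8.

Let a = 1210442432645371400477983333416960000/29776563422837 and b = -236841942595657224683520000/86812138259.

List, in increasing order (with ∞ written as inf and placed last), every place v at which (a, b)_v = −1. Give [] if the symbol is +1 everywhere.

(a, b) ≡ (1912037127, -4433) mod (ℚ^×)²; places V = {2, 3, 5, 7, 11, 13, 19, 23, 31, 37, 47, ∞}.
(a,b)_7: α=-11, u≡3; β=-8, v≡6 (mod 7); (3|7)=-1, (6|7)=-1; sign (−1)^0·-1^-8·-1^-11 = -1.
(a,b)_∞: sgn(1912037127)=+, sgn(-4433)=−, so +1.
(a,b)_37: α=-2, u≡11; β=-2, v≡4 (mod 37); (11|37)=+1, (4|37)=+1; sign (−1)^0·+1^-2·+1^-2 = +1.
(a,b)_13: α=1, u≡5; β=1, v≡1 (mod 13); (5|13)=-1, (1|13)=+1; sign (−1)^0·-1^1·+1^1 = -1.
(a,b)_47: α=3, u≡44; β=2, v≡17 (mod 47); (44|47)=-1, (17|47)=+1; sign (−1)^0·-1^2·+1^3 = +1.
(a,b)_2: α=32, β=22; u≡7, v≡7 (mod 8); ε(u)ε(v)=1·1, αω(v)=32·0, βω(u)=22·0; sum ≡ 1  ⇒  -1.
(a,b)_23: α=3, u≡21; β=2, v≡9 (mod 23); (21|23)=-1, (9|23)=+1; sign (−1)^0·-1^2·+1^3 = +1.
(a,b)_3: α=17, u≡2; β=12, v≡1 (mod 3); (2|3)=-1, (1|3)=+1; sign (−1)^0·-1^12·+1^17 = +1.
(a,b)_19: α=3, u≡2; β=2, v≡12 (mod 19); (2|19)=-1, (12|19)=-1; sign (−1)^0·-1^2·-1^3 = -1.
(a,b)_11: α=-1, u≡8; β=-1, v≡3 (mod 11); (8|11)=-1, (3|11)=+1; sign (−1)^1·-1^-1·+1^-1 = +1.
(a,b)_31: α=1, u≡16; β=1, v≡27 (mod 31); (16|31)=+1, (27|31)=-1; sign (−1)^1·+1^1·-1^1 = +1.
(a,b)_5: α=4, u≡3; β=4, v≡2 (mod 5); (3|5)=-1, (2|5)=-1; sign (−1)^0·-1^4·-1^4 = +1.
|Ram(1912037127, -4433)| = 4, even; anisotropic at {2, 7, 13, 19}.

[2, 7, 13, 19]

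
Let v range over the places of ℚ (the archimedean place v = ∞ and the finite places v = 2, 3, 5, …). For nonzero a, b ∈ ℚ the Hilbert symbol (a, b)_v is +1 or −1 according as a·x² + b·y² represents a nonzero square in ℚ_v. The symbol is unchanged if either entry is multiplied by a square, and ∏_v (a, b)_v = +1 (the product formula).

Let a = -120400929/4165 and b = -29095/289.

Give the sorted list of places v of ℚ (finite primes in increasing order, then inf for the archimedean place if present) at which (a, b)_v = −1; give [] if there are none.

[5, 11, 19, inf]

(a, b) ≡ (-17765, -55) mod (ℚ^×)²; places V = {2, 3, 5, 7, 11, 17, 19, 23, ∞}.
(a,b)_5: α=-1, u≡2; β=1, v≡4 (mod 5); (2|5)=-1, (4|5)=+1; sign (−1)^0·-1^1·+1^-1 = -1.
(a,b)_19: α=1, u≡2; β=0, v≡8 (mod 19); (2|19)=-1, (8|19)=-1; sign (−1)^0·-1^0·-1^1 = -1.
(a,b)_17: α=-1, u≡1; β=-2, v≡9 (mod 17); (1|17)=+1, (9|17)=+1; sign (−1)^0·+1^-2·+1^-1 = +1.
(a,b)_∞: sgn(-17765)=−, sgn(-55)=−, so -1.
(a,b)_3: α=2, u≡1; β=0, v≡2 (mod 3); (1|3)=+1, (2|3)=-1; sign (−1)^0·+1^0·-1^2 = +1.
(a,b)_7: α=-2, u≡2; β=0, v≡2 (mod 7); (2|7)=+1, (2|7)=+1; sign (−1)^0·+1^0·+1^-2 = +1.
(a,b)_2: α=0, β=0; u≡3, v≡1 (mod 8); ε(u)ε(v)=1·0, αω(v)=0·0, βω(u)=0·1; sum ≡ 0  ⇒  +1.
(a,b)_23: α=2, u≡15; β=2, v≡17 (mod 23); (15|23)=-1, (17|23)=-1; sign (−1)^0·-1^2·-1^2 = +1.
(a,b)_11: α=3, u≡7; β=1, v≡2 (mod 11); (7|11)=-1, (2|11)=-1; sign (−1)^1·-1^1·-1^3 = -1.
|Ram(-17765, -55)| = 4, even; anisotropic at {5, 11, 19, ∞}.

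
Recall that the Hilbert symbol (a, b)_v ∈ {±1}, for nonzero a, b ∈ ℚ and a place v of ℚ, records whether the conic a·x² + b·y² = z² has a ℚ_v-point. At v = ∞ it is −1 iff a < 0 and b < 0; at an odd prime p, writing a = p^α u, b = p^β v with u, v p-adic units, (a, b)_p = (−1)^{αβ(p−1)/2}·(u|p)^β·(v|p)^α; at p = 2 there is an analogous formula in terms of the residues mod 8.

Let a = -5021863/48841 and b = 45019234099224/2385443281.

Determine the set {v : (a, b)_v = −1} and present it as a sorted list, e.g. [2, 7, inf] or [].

[3, 7]

Mod squares: a ≡ -7, b ≡ 6. Check v ∈ {∞, 2, 3, 7, 11, 13, 17}.
v=7: a=7^3·(≡5), b=7^6·(≡5) mod 7; (5|7)=-1, (5|7)=-1; (−1)^{3·6·3}·(-1)^6·(-1)^3 = -1.
v=17: a=17^-2·(≡12), b=17^-4·(≡14) mod 17; (12|17)=-1, (14|17)=-1; (−1)^{-2·-4·8}·(-1)^-4·(-1)^-2 = +1.
v=13: a=13^-2·(≡8), b=13^-4·(≡11) mod 13; (8|13)=-1, (11|13)=-1; (−1)^{-2·-4·6}·(-1)^-4·(-1)^-2 = +1.
v=11: a=11^4·(≡9), b=11^6·(≡6) mod 11; (9|11)=+1, (6|11)=-1; (−1)^{4·6·5}·(+1)^6·(-1)^4 = +1.
v=3: a=3^0·(≡2), b=3^3·(≡2) mod 3; (2|3)=-1, (2|3)=-1; (−1)^{0·3·1}·(-1)^3·(-1)^0 = -1.
v=∞: -7 < 0 and 6 > 0  ⇒  (a,b)_∞ = +1.
v=2: v_2(a)=0, v_2(b)=3; units ≡ 1, 3 (mod 8); ε·ε+αω+βω = 0·1+0·1+3·0 ≡ 0  ⇒  (a,b)_2 = +1.
(-7, 6 / ℚ) ramifies at {3, 7}: a division algebra.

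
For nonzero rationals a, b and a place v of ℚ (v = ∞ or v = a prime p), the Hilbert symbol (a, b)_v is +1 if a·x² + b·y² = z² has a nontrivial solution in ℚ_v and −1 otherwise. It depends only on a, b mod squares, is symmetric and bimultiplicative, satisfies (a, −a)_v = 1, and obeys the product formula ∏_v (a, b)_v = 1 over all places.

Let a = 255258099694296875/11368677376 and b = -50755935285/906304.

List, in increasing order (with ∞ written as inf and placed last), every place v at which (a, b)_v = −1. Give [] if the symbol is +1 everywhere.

[2, 19]

Mod squares: a ≡ 24035, b ≡ -745085. Check v ∈ {∞, 2, 3, 5, 7, 11, 17, 19, 23, 29, 31}.
v=7: a=7^-4·(≡1), b=7^-2·(≡4) mod 7; (1|7)=+1, (4|7)=+1; (−1)^{-4·-2·3}·(+1)^-2·(+1)^-4 = +1.
v=11: a=11^1·(≡2), b=11^1·(≡9) mod 11; (2|11)=-1, (9|11)=+1; (−1)^{1·1·5}·(-1)^1·(+1)^1 = +1.
v=17: a=17^-2·(≡12), b=17^-2·(≡2) mod 17; (12|17)=-1, (2|17)=+1; (−1)^{-2·-2·8}·(-1)^-2·(+1)^-2 = +1.
v=23: a=23^1·(≡7), b=23^1·(≡18) mod 23; (7|23)=-1, (18|23)=+1; (−1)^{1·1·11}·(-1)^1·(+1)^1 = +1.
v=29: a=29^4·(≡5), b=29^2·(≡18) mod 29; (5|29)=+1, (18|29)=-1; (−1)^{4·2·14}·(+1)^2·(-1)^4 = +1.
v=2: v_2(a)=-14, v_2(b)=-6; units ≡ 3, 3 (mod 8); ε·ε+αω+βω = 1·1+-14·1+-6·1 ≡ 1  ⇒  (a,b)_2 = -1.
v=∞: 24035 > 0 and -745085 < 0  ⇒  (a,b)_∞ = +1.
v=3: a=3^0·(≡2), b=3^4·(≡1) mod 3; (2|3)=-1, (1|3)=+1; (−1)^{0·4·1}·(-1)^4·(+1)^0 = +1.
v=5: a=5^7·(≡2), b=5^1·(≡2) mod 5; (2|5)=-1, (2|5)=-1; (−1)^{7·1·2}·(-1)^1·(-1)^7 = +1.
v=31: a=31^2·(≡20), b=31^1·(≡22) mod 31; (20|31)=+1, (22|31)=-1; (−1)^{2·1·15}·(+1)^1·(-1)^2 = +1.
v=19: a=19^1·(≡16), b=19^1·(≡11) mod 19; (16|19)=+1, (11|19)=+1; (−1)^{1·1·9}·(+1)^1·(+1)^1 = -1.
|Ram(24035, -745085)| = 2, even; anisotropic at {2, 19}.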